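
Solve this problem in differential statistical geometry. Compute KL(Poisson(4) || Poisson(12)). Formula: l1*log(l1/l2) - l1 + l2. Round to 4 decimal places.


KL divergence for Poisson:
KL = l1*log(l1/l2) - l1 + l2.
l1 = 4, l2 = 12.
log(4/12) = -1.098612.
l1*log(l1/l2) = 4 * -1.098612 = -4.394449.
KL = -4.394449 - 4 + 12 = 3.6056

3.6056


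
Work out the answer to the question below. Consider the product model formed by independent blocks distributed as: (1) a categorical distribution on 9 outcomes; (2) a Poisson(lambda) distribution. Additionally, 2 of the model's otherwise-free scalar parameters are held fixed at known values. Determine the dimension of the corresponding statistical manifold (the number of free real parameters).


The dimension of a statistical manifold equals the number of free
(independent) real parameters of the model. For a product of independent
blocks the parameter counts add.
- categorical on 9 outcomes (probabilities sum to 1): 9-1 = 8.
- Poisson (lambda): 1.
Total = 8 + 1 = 9.
2 parameter(s) fixed at known values: 9 - 2 = 7.
Dimension = 7

7


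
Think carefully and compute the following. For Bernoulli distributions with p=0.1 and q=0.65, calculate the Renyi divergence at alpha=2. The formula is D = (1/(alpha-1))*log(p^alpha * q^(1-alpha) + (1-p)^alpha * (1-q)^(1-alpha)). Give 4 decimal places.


Renyi divergence of order alpha between Bernoulli distributions:
D = (1/(alpha-1))*log(p^alpha * q^(1-alpha) + (1-p)^alpha * (1-q)^(1-alpha)).
alpha = 2, p = 0.1, q = 0.65.
p^alpha * q^(1-alpha) = 0.1^2 * 0.65^-1 = 0.015385.
(1-p)^alpha * (1-q)^(1-alpha) = 0.9^2 * 0.35^-1 = 2.314286.
sum = 0.015385 + 2.314286 = 2.32967.
D = (1/1)*log(2.32967) = 0.8457

0.8457


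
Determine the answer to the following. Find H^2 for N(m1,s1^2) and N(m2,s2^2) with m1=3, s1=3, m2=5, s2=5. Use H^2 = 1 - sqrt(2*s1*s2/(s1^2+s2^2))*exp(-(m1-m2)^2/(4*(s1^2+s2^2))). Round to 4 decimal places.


Squared Hellinger distance for Gaussians:
H^2 = 1 - sqrt(2*s1*s2/(s1^2+s2^2)) * exp(-(m1-m2)^2/(4*(s1^2+s2^2))).
s1^2 = 9, s2^2 = 25, s1^2+s2^2 = 34.
sqrt(2*3*5/(34)) = 0.939336.
(m1-m2)^2 = (-2)^2 = 4.
exp(-4/(4*34)) = exp(-0.029412) = 0.971017.
H^2 = 1 - 0.939336*0.971017 = 0.0879

0.0879


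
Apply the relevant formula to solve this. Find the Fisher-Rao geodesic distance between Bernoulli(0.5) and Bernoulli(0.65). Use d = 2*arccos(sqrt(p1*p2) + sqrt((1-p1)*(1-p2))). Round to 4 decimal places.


Geodesic distance on Bernoulli manifold:
d(p1,p2) = 2*arccos(sqrt(p1*p2) + sqrt((1-p1)*(1-p2))).
sqrt(p1*p2) = sqrt(0.5*0.65) = 0.570088.
sqrt((1-p1)*(1-p2)) = sqrt(0.5*0.35) = 0.41833.
arg = 0.570088 + 0.41833 = 0.988418.
d = 2*arccos(0.988418) = 0.3047

0.3047


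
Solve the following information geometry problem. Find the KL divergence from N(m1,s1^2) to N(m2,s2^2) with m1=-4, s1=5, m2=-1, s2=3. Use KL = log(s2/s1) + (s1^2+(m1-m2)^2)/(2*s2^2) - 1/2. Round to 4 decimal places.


KL divergence between normal distributions:
KL = log(s2/s1) + (s1^2 + (m1-m2)^2)/(2*s2^2) - 1/2.
log(3/5) = -0.510826.
(5^2 + (-4--1)^2)/(2*3^2) = (25 + 9)/18 = 1.888889.
KL = -0.510826 + 1.888889 - 0.5 = 0.8781

0.8781


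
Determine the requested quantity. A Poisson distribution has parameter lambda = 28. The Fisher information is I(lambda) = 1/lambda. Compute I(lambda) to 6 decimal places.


Fisher information for Poisson: I(lambda) = 1/lambda.
lambda = 28.
I(lambda) = 1/28 = 0.035714

0.035714


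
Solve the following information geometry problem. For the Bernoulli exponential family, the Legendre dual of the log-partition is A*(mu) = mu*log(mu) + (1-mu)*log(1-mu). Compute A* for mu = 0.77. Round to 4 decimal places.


Legendre transform for Bernoulli:
A*(mu) = mu*log(mu) + (1-mu)*log(1-mu).
mu = 0.77, 1-mu = 0.23.
mu*log(mu) = 0.77*log(0.77) = -0.201251.
(1-mu)*log(1-mu) = 0.23*log(0.23) = -0.338025.
A* = -0.201251 + -0.338025 = -0.5393

-0.5393


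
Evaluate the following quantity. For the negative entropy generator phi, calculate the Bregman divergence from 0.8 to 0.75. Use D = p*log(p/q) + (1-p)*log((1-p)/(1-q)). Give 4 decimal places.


Bregman divergence with negative entropy generator:
D = p*log(p/q) + (1-p)*log((1-p)/(1-q)).
p = 0.8, q = 0.75.
p*log(p/q) = 0.8*log(0.8/0.75) = 0.051631.
(1-p)*log((1-p)/(1-q)) = 0.2*log(0.2/0.25) = -0.044629.
D = 0.051631 + -0.044629 = 0.0070

0.0070


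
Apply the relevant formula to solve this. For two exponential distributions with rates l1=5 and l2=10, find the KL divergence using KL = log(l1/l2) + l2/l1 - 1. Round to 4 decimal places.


KL divergence for exponential family:
KL = log(l1/l2) + l2/l1 - 1.
log(5/10) = -0.693147.
10/5 = 2.0.
KL = -0.693147 + 2.0 - 1 = 0.3069

0.3069


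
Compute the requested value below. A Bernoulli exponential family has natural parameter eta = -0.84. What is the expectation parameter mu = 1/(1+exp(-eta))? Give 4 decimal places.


Dual coordinate (expectation parameter) for Bernoulli:
mu = 1/(1+exp(-eta)).
eta = -0.84.
exp(-eta) = exp(0.84) = 2.316367.
mu = 1/(1+2.316367) = 0.3015

0.3015


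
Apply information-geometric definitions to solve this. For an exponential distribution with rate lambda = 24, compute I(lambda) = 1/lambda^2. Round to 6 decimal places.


Fisher information for exponential: I(lambda) = 1/lambda^2.
lambda = 24, lambda^2 = 576.
I = 1/576 = 0.001736

0.001736


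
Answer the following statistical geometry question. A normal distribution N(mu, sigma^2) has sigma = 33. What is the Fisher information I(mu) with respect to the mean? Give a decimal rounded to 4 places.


The Fisher information for the mean of a normal distribution is I(mu) = 1/sigma^2.
sigma = 33, so sigma^2 = 1089.
I(mu) = 1/1089 = 0.0009

0.0009


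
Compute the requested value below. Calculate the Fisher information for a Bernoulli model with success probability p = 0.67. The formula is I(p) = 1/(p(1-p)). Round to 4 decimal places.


For Bernoulli(p), Fisher information is I(p) = 1/(p*(1-p)).
p = 0.67, 1-p = 0.33.
p*(1-p) = 0.2211.
I(p) = 1/0.2211 = 4.5228

4.5228


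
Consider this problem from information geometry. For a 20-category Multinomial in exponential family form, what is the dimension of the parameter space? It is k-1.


Exponential family dimension calculation:
For Multinomial with k=20 categories, dim = k-1 = 19.

19


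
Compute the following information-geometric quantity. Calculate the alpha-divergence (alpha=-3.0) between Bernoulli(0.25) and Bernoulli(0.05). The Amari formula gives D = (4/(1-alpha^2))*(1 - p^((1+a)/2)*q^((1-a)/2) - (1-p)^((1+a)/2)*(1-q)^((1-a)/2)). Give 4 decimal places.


Amari alpha-divergence:
D = (4/(1-alpha^2))*(1 - p^((1+a)/2)*q^((1-a)/2) - (1-p)^((1+a)/2)*(1-q)^((1-a)/2)).
alpha = -3.0, p = 0.25, q = 0.05.
e1 = (1+alpha)/2 = -1.0, e2 = (1-alpha)/2 = 2.0.
t1 = p^e1 * q^e2 = 0.25^-1.0 * 0.05^2.0 = 0.01.
t2 = (1-p)^e1 * (1-q)^e2 = 0.75^-1.0 * 0.95^2.0 = 1.203333.
4/(1-alpha^2) = -0.5.
D = -0.5*(1 - 0.01 - 1.203333) = 0.1067

0.1067


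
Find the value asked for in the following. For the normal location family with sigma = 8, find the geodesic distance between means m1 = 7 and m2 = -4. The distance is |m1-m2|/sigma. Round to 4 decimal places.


On the fixed-variance normal subfamily, geodesic distance = |m1-m2|/sigma.
|7 - -4| = 11.
sigma = 8.
d = 11/8 = 1.3750

1.3750


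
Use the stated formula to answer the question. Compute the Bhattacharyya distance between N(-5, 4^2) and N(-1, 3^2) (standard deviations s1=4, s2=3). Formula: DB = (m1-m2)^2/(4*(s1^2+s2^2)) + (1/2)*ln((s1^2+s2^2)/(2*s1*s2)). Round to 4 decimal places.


Bhattacharyya distance between two Gaussians:
DB = (m1-m2)^2/(4*(s1^2+s2^2)) + (1/2)*ln((s1^2+s2^2)/(2*s1*s2)).
(m1-m2)^2 = (-4)^2 = 16.
s1^2+s2^2 = 16 + 9 = 25.
term1 = 16/100 = 0.16.
term2 = 0.5*ln(25/24.0) = 0.020411.
DB = 0.16 + 0.020411 = 0.1804

0.1804


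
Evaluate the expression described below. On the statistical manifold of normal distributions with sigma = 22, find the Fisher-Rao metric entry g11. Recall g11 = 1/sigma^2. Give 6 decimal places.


For the 2-parameter normal family, the Fisher metric has:
  g11 = 1/sigma^2, g22 = 2/sigma^2.
sigma = 22, sigma^2 = 484.
g11 = 0.002066

0.002066


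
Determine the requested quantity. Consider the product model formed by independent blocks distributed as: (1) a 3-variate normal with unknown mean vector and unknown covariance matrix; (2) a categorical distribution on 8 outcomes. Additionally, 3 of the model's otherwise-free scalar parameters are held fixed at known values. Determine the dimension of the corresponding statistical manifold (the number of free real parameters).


The dimension of a statistical manifold equals the number of free
(independent) real parameters of the model. For a product of independent
blocks the parameter counts add.
- 3-variate normal: 3 (mean) + 3*4/2 = 6 (symmetric covariance) = 9.
- categorical on 8 outcomes (probabilities sum to 1): 8-1 = 7.
Total = 9 + 7 = 16.
3 parameter(s) fixed at known values: 16 - 3 = 13.
Dimension = 13

13


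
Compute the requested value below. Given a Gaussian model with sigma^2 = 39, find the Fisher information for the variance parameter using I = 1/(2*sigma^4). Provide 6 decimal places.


Fisher information for variance: I(sigma^2) = 1/(2*sigma^4).
sigma^2 = 39, so sigma^4 = 1521.
I = 1/(2*1521) = 1/3042 = 0.000329

0.000329


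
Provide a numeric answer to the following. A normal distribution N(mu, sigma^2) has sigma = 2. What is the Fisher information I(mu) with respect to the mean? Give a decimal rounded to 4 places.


The Fisher information for the mean of a normal distribution is I(mu) = 1/sigma^2.
sigma = 2, so sigma^2 = 4.
I(mu) = 1/4 = 0.2500

0.2500


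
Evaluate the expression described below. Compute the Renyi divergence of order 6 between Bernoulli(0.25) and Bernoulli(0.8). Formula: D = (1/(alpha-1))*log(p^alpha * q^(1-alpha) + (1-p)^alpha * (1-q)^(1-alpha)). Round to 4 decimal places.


Renyi divergence of order alpha between Bernoulli distributions:
D = (1/(alpha-1))*log(p^alpha * q^(1-alpha) + (1-p)^alpha * (1-q)^(1-alpha)).
alpha = 6, p = 0.25, q = 0.8.
p^alpha * q^(1-alpha) = 0.25^6 * 0.8^-5 = 0.000745.
(1-p)^alpha * (1-q)^(1-alpha) = 0.75^6 * 0.2^-5 = 556.182861.
sum = 0.000745 + 556.182861 = 556.183606.
D = (1/5)*log(556.183606) = 1.2642

1.2642


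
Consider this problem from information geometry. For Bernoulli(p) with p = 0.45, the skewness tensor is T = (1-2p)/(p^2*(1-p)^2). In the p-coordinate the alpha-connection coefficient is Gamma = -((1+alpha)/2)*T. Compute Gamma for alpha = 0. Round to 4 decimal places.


Skewness (Amari-Chentsov) tensor: T = (1-2p)/(p^2*(1-p)^2).
p = 0.45, 1-2p = 0.1, p^2 = 0.2025, (1-p)^2 = 0.3025.
T = 0.1/(0.2025 * 0.3025) = 1.632486.
In the p-coordinate, Gamma^(alpha) = Gamma^(0) - (alpha/2)*T with Gamma^(0) = (1/2)*g'(p) = -T/2,
so Gamma^(alpha) = -((1+alpha)/2)*T.
alpha = 0, -(1+alpha)/2 = -0.5.
Gamma = -0.5 * 1.632486 = -0.8162

-0.8162


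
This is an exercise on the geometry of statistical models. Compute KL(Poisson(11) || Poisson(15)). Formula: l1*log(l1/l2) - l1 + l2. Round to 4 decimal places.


KL divergence for Poisson:
KL = l1*log(l1/l2) - l1 + l2.
l1 = 11, l2 = 15.
log(11/15) = -0.310155.
l1*log(l1/l2) = 11 * -0.310155 = -3.411704.
KL = -3.411704 - 11 + 15 = 0.5883

0.5883


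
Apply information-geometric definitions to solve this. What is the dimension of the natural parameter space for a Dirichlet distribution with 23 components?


Exponential family dimension calculation:
Dirichlet with 23 components has 23 natural parameters.

23


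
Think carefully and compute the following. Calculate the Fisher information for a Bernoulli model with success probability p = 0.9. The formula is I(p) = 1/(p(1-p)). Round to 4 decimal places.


For Bernoulli(p), Fisher information is I(p) = 1/(p*(1-p)).
p = 0.9, 1-p = 0.1.
p*(1-p) = 0.09.
I(p) = 1/0.09 = 11.1111

11.1111


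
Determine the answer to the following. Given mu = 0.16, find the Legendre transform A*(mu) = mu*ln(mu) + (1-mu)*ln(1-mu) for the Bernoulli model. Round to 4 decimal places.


Legendre transform for Bernoulli:
A*(mu) = mu*log(mu) + (1-mu)*log(1-mu).
mu = 0.16, 1-mu = 0.84.
mu*log(mu) = 0.16*log(0.16) = -0.293213.
(1-mu)*log(1-mu) = 0.84*log(0.84) = -0.146457.
A* = -0.293213 + -0.146457 = -0.4397

-0.4397


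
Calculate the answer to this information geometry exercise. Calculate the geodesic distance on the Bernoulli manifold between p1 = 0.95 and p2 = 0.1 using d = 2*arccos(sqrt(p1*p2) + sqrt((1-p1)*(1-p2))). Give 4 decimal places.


Geodesic distance on Bernoulli manifold:
d(p1,p2) = 2*arccos(sqrt(p1*p2) + sqrt((1-p1)*(1-p2))).
sqrt(p1*p2) = sqrt(0.95*0.1) = 0.308221.
sqrt((1-p1)*(1-p2)) = sqrt(0.05*0.9) = 0.212132.
arg = 0.308221 + 0.212132 = 0.520353.
d = 2*arccos(0.520353) = 2.0471

2.0471


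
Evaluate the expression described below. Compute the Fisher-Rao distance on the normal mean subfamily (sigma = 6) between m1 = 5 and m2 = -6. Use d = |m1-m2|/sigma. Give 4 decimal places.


On the fixed-variance normal subfamily, geodesic distance = |m1-m2|/sigma.
|5 - -6| = 11.
sigma = 6.
d = 11/6 = 1.8333

1.8333


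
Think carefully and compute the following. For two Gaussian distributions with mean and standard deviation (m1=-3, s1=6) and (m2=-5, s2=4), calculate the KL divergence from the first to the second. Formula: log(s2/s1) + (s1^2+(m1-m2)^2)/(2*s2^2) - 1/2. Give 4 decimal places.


KL divergence between normal distributions:
KL = log(s2/s1) + (s1^2 + (m1-m2)^2)/(2*s2^2) - 1/2.
log(4/6) = -0.405465.
(6^2 + (-3--5)^2)/(2*4^2) = (36 + 4)/32 = 1.25.
KL = -0.405465 + 1.25 - 0.5 = 0.3445

0.3445


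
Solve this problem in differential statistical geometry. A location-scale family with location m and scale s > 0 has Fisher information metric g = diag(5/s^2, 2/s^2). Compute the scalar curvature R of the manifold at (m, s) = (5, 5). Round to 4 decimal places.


The metric has the form g = (A dm^2 + B ds^2)/s^2 with A = 5, B = 2.
Substitute u = sqrt(A/B)*m: g = B*(du^2 + ds^2)/s^2, i.e. B times the
Poincare upper half-plane metric, which has constant Gaussian curvature -1.
Scaling a 2D metric by a constant c divides the Gaussian curvature by c,
so K = -1/B = -1/(2) = -0.5000 everywhere (the point (m, s) = (5, 5) is irrelevant:
the curvature is constant).
Scalar curvature in dimension 2: R = 2K = -2/(2) = -1.0000.

-1.0000


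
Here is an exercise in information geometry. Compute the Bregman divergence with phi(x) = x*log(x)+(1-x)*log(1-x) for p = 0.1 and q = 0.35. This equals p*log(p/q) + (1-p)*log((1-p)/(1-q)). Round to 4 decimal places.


Bregman divergence with negative entropy generator:
D = p*log(p/q) + (1-p)*log((1-p)/(1-q)).
p = 0.1, q = 0.35.
p*log(p/q) = 0.1*log(0.1/0.35) = -0.125276.
(1-p)*log((1-p)/(1-q)) = 0.9*log(0.9/0.65) = 0.29288.
D = -0.125276 + 0.29288 = 0.1676

0.1676


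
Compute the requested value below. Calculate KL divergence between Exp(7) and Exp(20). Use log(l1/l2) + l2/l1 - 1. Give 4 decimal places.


KL divergence for exponential family:
KL = log(l1/l2) + l2/l1 - 1.
log(7/20) = -1.049822.
20/7 = 2.857143.
KL = -1.049822 + 2.857143 - 1 = 0.8073

0.8073


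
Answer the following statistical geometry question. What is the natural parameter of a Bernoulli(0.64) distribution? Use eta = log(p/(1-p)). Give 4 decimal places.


Natural parameter for Bernoulli: eta = log(p/(1-p)).
p = 0.64, 1-p = 0.36.
p/(1-p) = 1.777778.
eta = log(1.777778) = 0.5754

0.5754


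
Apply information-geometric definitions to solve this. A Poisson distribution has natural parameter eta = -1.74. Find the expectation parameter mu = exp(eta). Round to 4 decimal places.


Expectation parameter for Poisson exponential family:
mu = exp(eta).
eta = -1.74.
mu = exp(-1.74) = 0.1755

0.1755


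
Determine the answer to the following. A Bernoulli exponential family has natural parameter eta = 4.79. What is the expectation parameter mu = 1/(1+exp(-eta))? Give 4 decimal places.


Dual coordinate (expectation parameter) for Bernoulli:
mu = 1/(1+exp(-eta)).
eta = 4.79.
exp(-eta) = exp(-4.79) = 0.008312.
mu = 1/(1+0.008312) = 0.9918

0.9918


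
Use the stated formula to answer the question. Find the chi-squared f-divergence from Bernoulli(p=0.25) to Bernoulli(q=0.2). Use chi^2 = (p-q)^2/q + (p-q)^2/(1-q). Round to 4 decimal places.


Chi-squared divergence between Bernoulli distributions:
chi^2 = (p-q)^2/q + (p-q)^2/(1-q).
p = 0.25, q = 0.2, p-q = 0.05.
(p-q)^2 = 0.0025.
term1 = 0.0025/0.2 = 0.0125.
term2 = 0.0025/0.8 = 0.003125.
chi^2 = 0.0125 + 0.003125 = 0.0156

0.0156


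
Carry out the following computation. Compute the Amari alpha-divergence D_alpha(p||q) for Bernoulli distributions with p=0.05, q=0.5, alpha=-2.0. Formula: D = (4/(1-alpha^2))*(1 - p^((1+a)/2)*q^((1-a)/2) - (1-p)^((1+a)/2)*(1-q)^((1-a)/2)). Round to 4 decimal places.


Amari alpha-divergence:
D = (4/(1-alpha^2))*(1 - p^((1+a)/2)*q^((1-a)/2) - (1-p)^((1+a)/2)*(1-q)^((1-a)/2)).
alpha = -2.0, p = 0.05, q = 0.5.
e1 = (1+alpha)/2 = -0.5, e2 = (1-alpha)/2 = 1.5.
t1 = p^e1 * q^e2 = 0.05^-0.5 * 0.5^1.5 = 1.581139.
t2 = (1-p)^e1 * (1-q)^e2 = 0.95^-0.5 * 0.5^1.5 = 0.362738.
4/(1-alpha^2) = -1.333333.
D = -1.333333*(1 - 1.581139 - 0.362738) = 1.2585

1.2585


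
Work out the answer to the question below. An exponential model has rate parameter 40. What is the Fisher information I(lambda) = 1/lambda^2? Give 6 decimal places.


Fisher information for exponential: I(lambda) = 1/lambda^2.
lambda = 40, lambda^2 = 1600.
I = 1/1600 = 0.000625

0.000625


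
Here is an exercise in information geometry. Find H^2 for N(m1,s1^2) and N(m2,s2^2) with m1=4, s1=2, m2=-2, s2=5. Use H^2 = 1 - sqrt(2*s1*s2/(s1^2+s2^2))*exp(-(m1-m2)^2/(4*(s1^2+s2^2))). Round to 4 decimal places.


Squared Hellinger distance for Gaussians:
H^2 = 1 - sqrt(2*s1*s2/(s1^2+s2^2)) * exp(-(m1-m2)^2/(4*(s1^2+s2^2))).
s1^2 = 4, s2^2 = 25, s1^2+s2^2 = 29.
sqrt(2*2*5/(29)) = 0.830455.
(m1-m2)^2 = (6)^2 = 36.
exp(-36/(4*29)) = exp(-0.310345) = 0.733194.
H^2 = 1 - 0.830455*0.733194 = 0.3911

0.3911


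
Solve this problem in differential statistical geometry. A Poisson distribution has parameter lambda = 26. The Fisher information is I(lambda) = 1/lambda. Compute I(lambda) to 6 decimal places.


Fisher information for Poisson: I(lambda) = 1/lambda.
lambda = 26.
I(lambda) = 1/26 = 0.038462

0.038462


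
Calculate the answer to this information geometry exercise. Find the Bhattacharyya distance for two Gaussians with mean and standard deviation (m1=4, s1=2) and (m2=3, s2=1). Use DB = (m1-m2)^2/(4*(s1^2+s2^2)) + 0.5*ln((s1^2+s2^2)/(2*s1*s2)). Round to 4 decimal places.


Bhattacharyya distance between two Gaussians:
DB = (m1-m2)^2/(4*(s1^2+s2^2)) + (1/2)*ln((s1^2+s2^2)/(2*s1*s2)).
(m1-m2)^2 = (1)^2 = 1.
s1^2+s2^2 = 4 + 1 = 5.
term1 = 1/20 = 0.05.
term2 = 0.5*ln(5/4.0) = 0.111572.
DB = 0.05 + 0.111572 = 0.1616

0.1616


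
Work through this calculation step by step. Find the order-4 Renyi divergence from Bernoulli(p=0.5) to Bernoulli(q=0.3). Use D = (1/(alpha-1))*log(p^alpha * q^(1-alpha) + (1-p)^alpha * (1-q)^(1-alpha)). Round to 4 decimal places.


Renyi divergence of order alpha between Bernoulli distributions:
D = (1/(alpha-1))*log(p^alpha * q^(1-alpha) + (1-p)^alpha * (1-q)^(1-alpha)).
alpha = 4, p = 0.5, q = 0.3.
p^alpha * q^(1-alpha) = 0.5^4 * 0.3^-3 = 2.314815.
(1-p)^alpha * (1-q)^(1-alpha) = 0.5^4 * 0.7^-3 = 0.182216.
sum = 2.314815 + 0.182216 = 2.497031.
D = (1/3)*log(2.497031) = 0.3050

0.3050


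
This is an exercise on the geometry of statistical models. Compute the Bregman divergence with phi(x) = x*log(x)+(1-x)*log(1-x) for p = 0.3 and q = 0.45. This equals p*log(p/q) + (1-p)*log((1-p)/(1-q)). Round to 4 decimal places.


Bregman divergence with negative entropy generator:
D = p*log(p/q) + (1-p)*log((1-p)/(1-q)).
p = 0.3, q = 0.45.
p*log(p/q) = 0.3*log(0.3/0.45) = -0.12164.
(1-p)*log((1-p)/(1-q)) = 0.7*log(0.7/0.55) = 0.168813.
D = -0.12164 + 0.168813 = 0.0472

0.0472


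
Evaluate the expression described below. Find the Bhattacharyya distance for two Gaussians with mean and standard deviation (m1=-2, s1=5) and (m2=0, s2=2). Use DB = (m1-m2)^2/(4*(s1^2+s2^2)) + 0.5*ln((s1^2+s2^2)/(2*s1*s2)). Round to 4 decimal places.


Bhattacharyya distance between two Gaussians:
DB = (m1-m2)^2/(4*(s1^2+s2^2)) + (1/2)*ln((s1^2+s2^2)/(2*s1*s2)).
(m1-m2)^2 = (-2)^2 = 4.
s1^2+s2^2 = 25 + 4 = 29.
term1 = 4/116 = 0.034483.
term2 = 0.5*ln(29/20.0) = 0.185782.
DB = 0.034483 + 0.185782 = 0.2203

0.2203


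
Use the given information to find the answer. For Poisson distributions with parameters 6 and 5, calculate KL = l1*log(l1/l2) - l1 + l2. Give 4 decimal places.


KL divergence for Poisson:
KL = l1*log(l1/l2) - l1 + l2.
l1 = 6, l2 = 5.
log(6/5) = 0.182322.
l1*log(l1/l2) = 6 * 0.182322 = 1.093929.
KL = 1.093929 - 6 + 5 = 0.0939

0.0939


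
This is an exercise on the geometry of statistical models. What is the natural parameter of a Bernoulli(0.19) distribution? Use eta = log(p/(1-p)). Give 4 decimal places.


Natural parameter for Bernoulli: eta = log(p/(1-p)).
p = 0.19, 1-p = 0.81.
p/(1-p) = 0.234568.
eta = log(0.234568) = -1.4500

-1.4500


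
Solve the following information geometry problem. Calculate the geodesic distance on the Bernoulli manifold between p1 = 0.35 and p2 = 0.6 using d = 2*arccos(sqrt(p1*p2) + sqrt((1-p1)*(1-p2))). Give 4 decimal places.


Geodesic distance on Bernoulli manifold:
d(p1,p2) = 2*arccos(sqrt(p1*p2) + sqrt((1-p1)*(1-p2))).
sqrt(p1*p2) = sqrt(0.35*0.6) = 0.458258.
sqrt((1-p1)*(1-p2)) = sqrt(0.65*0.4) = 0.509902.
arg = 0.458258 + 0.509902 = 0.96816.
d = 2*arccos(0.96816) = 0.5061

0.5061


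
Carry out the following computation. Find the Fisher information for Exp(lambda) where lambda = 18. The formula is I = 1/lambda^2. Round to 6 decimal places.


Fisher information for exponential: I(lambda) = 1/lambda^2.
lambda = 18, lambda^2 = 324.
I = 1/324 = 0.003086

0.003086


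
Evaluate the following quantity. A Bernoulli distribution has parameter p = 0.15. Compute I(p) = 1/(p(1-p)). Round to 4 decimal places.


For Bernoulli(p), Fisher information is I(p) = 1/(p*(1-p)).
p = 0.15, 1-p = 0.85.
p*(1-p) = 0.1275.
I(p) = 1/0.1275 = 7.8431

7.8431


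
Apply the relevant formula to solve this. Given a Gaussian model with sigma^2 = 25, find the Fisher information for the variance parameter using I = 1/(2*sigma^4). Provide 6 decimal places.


Fisher information for variance: I(sigma^2) = 1/(2*sigma^4).
sigma^2 = 25, so sigma^4 = 625.
I = 1/(2*625) = 1/1250 = 0.000800

0.000800


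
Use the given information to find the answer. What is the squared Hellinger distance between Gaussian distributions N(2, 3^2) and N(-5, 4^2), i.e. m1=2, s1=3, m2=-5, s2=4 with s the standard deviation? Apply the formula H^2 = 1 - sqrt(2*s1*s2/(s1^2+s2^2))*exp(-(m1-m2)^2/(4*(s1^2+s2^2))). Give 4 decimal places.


Squared Hellinger distance for Gaussians:
H^2 = 1 - sqrt(2*s1*s2/(s1^2+s2^2)) * exp(-(m1-m2)^2/(4*(s1^2+s2^2))).
s1^2 = 9, s2^2 = 16, s1^2+s2^2 = 25.
sqrt(2*3*4/(25)) = 0.979796.
(m1-m2)^2 = (7)^2 = 49.
exp(-49/(4*25)) = exp(-0.49) = 0.612626.
H^2 = 1 - 0.979796*0.612626 = 0.3998

0.3998


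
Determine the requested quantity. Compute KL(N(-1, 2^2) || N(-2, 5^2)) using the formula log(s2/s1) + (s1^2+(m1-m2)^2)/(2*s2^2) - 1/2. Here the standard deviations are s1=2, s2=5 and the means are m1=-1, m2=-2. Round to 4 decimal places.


KL divergence between normal distributions:
KL = log(s2/s1) + (s1^2 + (m1-m2)^2)/(2*s2^2) - 1/2.
log(5/2) = 0.916291.
(2^2 + (-1--2)^2)/(2*5^2) = (4 + 1)/50 = 0.1.
KL = 0.916291 + 0.1 - 0.5 = 0.5163

0.5163


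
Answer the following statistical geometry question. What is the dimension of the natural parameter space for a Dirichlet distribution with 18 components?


Exponential family dimension calculation:
Dirichlet with 18 components has 18 natural parameters.

18


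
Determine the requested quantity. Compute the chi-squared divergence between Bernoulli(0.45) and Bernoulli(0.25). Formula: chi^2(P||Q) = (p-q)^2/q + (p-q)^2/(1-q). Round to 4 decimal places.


Chi-squared divergence between Bernoulli distributions:
chi^2 = (p-q)^2/q + (p-q)^2/(1-q).
p = 0.45, q = 0.25, p-q = 0.2.
(p-q)^2 = 0.04.
term1 = 0.04/0.25 = 0.16.
term2 = 0.04/0.75 = 0.053333.
chi^2 = 0.16 + 0.053333 = 0.2133

0.2133


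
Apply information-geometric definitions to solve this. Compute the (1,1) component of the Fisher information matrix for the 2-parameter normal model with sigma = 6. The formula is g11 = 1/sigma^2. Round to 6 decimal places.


For the 2-parameter normal family, the Fisher metric has:
  g11 = 1/sigma^2, g22 = 2/sigma^2.
sigma = 6, sigma^2 = 36.
g11 = 0.027778

0.027778


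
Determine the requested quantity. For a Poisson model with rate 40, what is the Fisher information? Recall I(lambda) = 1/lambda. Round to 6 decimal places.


Fisher information for Poisson: I(lambda) = 1/lambda.
lambda = 40.
I(lambda) = 1/40 = 0.025000

0.025000


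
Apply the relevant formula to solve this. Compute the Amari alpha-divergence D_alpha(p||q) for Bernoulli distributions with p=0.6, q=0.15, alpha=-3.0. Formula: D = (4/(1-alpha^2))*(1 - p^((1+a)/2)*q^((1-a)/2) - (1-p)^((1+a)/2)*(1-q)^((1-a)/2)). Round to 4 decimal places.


Amari alpha-divergence:
D = (4/(1-alpha^2))*(1 - p^((1+a)/2)*q^((1-a)/2) - (1-p)^((1+a)/2)*(1-q)^((1-a)/2)).
alpha = -3.0, p = 0.6, q = 0.15.
e1 = (1+alpha)/2 = -1.0, e2 = (1-alpha)/2 = 2.0.
t1 = p^e1 * q^e2 = 0.6^-1.0 * 0.15^2.0 = 0.0375.
t2 = (1-p)^e1 * (1-q)^e2 = 0.4^-1.0 * 0.85^2.0 = 1.80625.
4/(1-alpha^2) = -0.5.
D = -0.5*(1 - 0.0375 - 1.80625) = 0.4219

0.4219


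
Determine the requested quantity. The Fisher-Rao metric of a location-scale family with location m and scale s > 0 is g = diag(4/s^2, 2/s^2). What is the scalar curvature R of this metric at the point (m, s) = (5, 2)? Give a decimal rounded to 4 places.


The metric has the form g = (A dm^2 + B ds^2)/s^2 with A = 4, B = 2.
Substitute u = sqrt(A/B)*m: g = B*(du^2 + ds^2)/s^2, i.e. B times the
Poincare upper half-plane metric, which has constant Gaussian curvature -1.
Scaling a 2D metric by a constant c divides the Gaussian curvature by c,
so K = -1/B = -1/(2) = -0.5000 everywhere (the point (m, s) = (5, 2) is irrelevant:
the curvature is constant).
Scalar curvature in dimension 2: R = 2K = -2/(2) = -1.0000.

-1.0000


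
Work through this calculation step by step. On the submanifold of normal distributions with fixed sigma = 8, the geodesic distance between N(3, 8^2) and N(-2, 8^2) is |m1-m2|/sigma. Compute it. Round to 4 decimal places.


On the fixed-variance normal subfamily, geodesic distance = |m1-m2|/sigma.
|3 - -2| = 5.
sigma = 8.
d = 5/8 = 0.6250

0.6250


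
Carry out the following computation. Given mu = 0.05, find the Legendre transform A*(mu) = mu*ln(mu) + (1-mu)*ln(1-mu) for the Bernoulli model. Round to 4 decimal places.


Legendre transform for Bernoulli:
A*(mu) = mu*log(mu) + (1-mu)*log(1-mu).
mu = 0.05, 1-mu = 0.95.
mu*log(mu) = 0.05*log(0.05) = -0.149787.
(1-mu)*log(1-mu) = 0.95*log(0.95) = -0.048729.
A* = -0.149787 + -0.048729 = -0.1985

-0.1985


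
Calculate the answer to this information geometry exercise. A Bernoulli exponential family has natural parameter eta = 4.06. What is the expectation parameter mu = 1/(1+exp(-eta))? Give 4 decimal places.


Dual coordinate (expectation parameter) for Bernoulli:
mu = 1/(1+exp(-eta)).
eta = 4.06.
exp(-eta) = exp(-4.06) = 0.017249.
mu = 1/(1+0.017249) = 0.9830

0.9830


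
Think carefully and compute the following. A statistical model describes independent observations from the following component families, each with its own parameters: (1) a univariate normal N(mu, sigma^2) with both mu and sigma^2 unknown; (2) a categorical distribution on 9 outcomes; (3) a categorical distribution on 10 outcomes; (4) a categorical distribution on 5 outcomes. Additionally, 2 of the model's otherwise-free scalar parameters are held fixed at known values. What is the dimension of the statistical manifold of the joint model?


The dimension of a statistical manifold equals the number of free
(independent) real parameters of the model. For a product of independent
blocks the parameter counts add.
- normal (mu, sigma^2): 2.
- categorical on 9 outcomes (probabilities sum to 1): 9-1 = 8.
- categorical on 10 outcomes (probabilities sum to 1): 10-1 = 9.
- categorical on 5 outcomes (probabilities sum to 1): 5-1 = 4.
Total = 2 + 8 + 9 + 4 = 23.
2 parameter(s) fixed at known values: 23 - 2 = 21.
Dimension = 21

21


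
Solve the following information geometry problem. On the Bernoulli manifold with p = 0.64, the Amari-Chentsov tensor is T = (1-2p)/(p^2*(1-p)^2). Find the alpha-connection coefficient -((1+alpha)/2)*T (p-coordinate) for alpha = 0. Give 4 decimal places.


Skewness (Amari-Chentsov) tensor: T = (1-2p)/(p^2*(1-p)^2).
p = 0.64, 1-2p = -0.28, p^2 = 0.4096, (1-p)^2 = 0.1296.
T = -0.28/(0.4096 * 0.1296) = -5.274643.
In the p-coordinate, Gamma^(alpha) = Gamma^(0) - (alpha/2)*T with Gamma^(0) = (1/2)*g'(p) = -T/2,
so Gamma^(alpha) = -((1+alpha)/2)*T.
alpha = 0, -(1+alpha)/2 = -0.5.
Gamma = -0.5 * -5.274643 = 2.6373

2.6373


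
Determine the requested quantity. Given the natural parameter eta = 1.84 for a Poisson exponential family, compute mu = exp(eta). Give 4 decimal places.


Expectation parameter for Poisson exponential family:
mu = exp(eta).
eta = 1.84.
mu = exp(1.84) = 6.2965

6.2965


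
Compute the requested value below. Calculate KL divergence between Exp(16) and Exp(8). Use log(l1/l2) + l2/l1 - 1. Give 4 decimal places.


KL divergence for exponential family:
KL = log(l1/l2) + l2/l1 - 1.
log(16/8) = 0.693147.
8/16 = 0.5.
KL = 0.693147 + 0.5 - 1 = 0.1931

0.1931


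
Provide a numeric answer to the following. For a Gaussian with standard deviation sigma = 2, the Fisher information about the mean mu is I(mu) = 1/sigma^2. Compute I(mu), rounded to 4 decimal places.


The Fisher information for the mean of a normal distribution is I(mu) = 1/sigma^2.
sigma = 2, so sigma^2 = 4.
I(mu) = 1/4 = 0.2500

0.2500


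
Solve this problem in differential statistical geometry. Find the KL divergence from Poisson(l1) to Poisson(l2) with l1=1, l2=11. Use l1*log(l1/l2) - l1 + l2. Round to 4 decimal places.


KL divergence for Poisson:
KL = l1*log(l1/l2) - l1 + l2.
l1 = 1, l2 = 11.
log(1/11) = -2.397895.
l1*log(l1/l2) = 1 * -2.397895 = -2.397895.
KL = -2.397895 - 1 + 11 = 7.6021

7.6021


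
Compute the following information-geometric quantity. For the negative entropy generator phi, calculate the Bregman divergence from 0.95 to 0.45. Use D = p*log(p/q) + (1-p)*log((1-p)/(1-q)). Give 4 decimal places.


Bregman divergence with negative entropy generator:
D = p*log(p/q) + (1-p)*log((1-p)/(1-q)).
p = 0.95, q = 0.45.
p*log(p/q) = 0.95*log(0.95/0.45) = 0.709854.
(1-p)*log((1-p)/(1-q)) = 0.05*log(0.05/0.55) = -0.119895.
D = 0.709854 + -0.119895 = 0.5900

0.5900


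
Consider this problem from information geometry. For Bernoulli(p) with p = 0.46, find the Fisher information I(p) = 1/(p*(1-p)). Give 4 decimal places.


For Bernoulli(p), Fisher information is I(p) = 1/(p*(1-p)).
p = 0.46, 1-p = 0.54.
p*(1-p) = 0.2484.
I(p) = 1/0.2484 = 4.0258

4.0258


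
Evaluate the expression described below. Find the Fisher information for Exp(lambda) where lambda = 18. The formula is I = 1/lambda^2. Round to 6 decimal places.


Fisher information for exponential: I(lambda) = 1/lambda^2.
lambda = 18, lambda^2 = 324.
I = 1/324 = 0.003086

0.003086


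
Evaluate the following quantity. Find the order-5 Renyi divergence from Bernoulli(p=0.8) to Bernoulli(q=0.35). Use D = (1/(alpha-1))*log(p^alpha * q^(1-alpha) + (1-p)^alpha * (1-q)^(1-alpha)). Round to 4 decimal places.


Renyi divergence of order alpha between Bernoulli distributions:
D = (1/(alpha-1))*log(p^alpha * q^(1-alpha) + (1-p)^alpha * (1-q)^(1-alpha)).
alpha = 5, p = 0.8, q = 0.35.
p^alpha * q^(1-alpha) = 0.8^5 * 0.35^-4 = 21.836235.
(1-p)^alpha * (1-q)^(1-alpha) = 0.2^5 * 0.65^-4 = 0.001793.
sum = 21.836235 + 0.001793 = 21.838028.
D = (1/4)*log(21.838028) = 0.7709

0.7709


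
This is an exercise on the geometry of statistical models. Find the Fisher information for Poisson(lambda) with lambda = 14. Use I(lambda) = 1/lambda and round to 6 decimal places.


Fisher information for Poisson: I(lambda) = 1/lambda.
lambda = 14.
I(lambda) = 1/14 = 0.071429

0.071429


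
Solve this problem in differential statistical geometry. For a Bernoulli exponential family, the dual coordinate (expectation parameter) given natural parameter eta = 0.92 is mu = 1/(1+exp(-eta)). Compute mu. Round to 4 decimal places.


Dual coordinate (expectation parameter) for Bernoulli:
mu = 1/(1+exp(-eta)).
eta = 0.92.
exp(-eta) = exp(-0.92) = 0.398519.
mu = 1/(1+0.398519) = 0.7150

0.7150


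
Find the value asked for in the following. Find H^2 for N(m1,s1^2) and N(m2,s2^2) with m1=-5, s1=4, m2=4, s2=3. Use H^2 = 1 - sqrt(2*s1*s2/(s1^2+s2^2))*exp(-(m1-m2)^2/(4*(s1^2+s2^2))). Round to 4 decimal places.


Squared Hellinger distance for Gaussians:
H^2 = 1 - sqrt(2*s1*s2/(s1^2+s2^2)) * exp(-(m1-m2)^2/(4*(s1^2+s2^2))).
s1^2 = 16, s2^2 = 9, s1^2+s2^2 = 25.
sqrt(2*4*3/(25)) = 0.979796.
(m1-m2)^2 = (-9)^2 = 81.
exp(-81/(4*25)) = exp(-0.81) = 0.444858.
H^2 = 1 - 0.979796*0.444858 = 0.5641

0.5641


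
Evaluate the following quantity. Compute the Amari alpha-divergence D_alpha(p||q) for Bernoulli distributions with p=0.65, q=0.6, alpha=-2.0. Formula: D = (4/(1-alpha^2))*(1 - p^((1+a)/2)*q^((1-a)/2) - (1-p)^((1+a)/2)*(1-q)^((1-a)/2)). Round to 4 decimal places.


Amari alpha-divergence:
D = (4/(1-alpha^2))*(1 - p^((1+a)/2)*q^((1-a)/2) - (1-p)^((1+a)/2)*(1-q)^((1-a)/2)).
alpha = -2.0, p = 0.65, q = 0.6.
e1 = (1+alpha)/2 = -0.5, e2 = (1-alpha)/2 = 1.5.
t1 = p^e1 * q^e2 = 0.65^-0.5 * 0.6^1.5 = 0.576461.
t2 = (1-p)^e1 * (1-q)^e2 = 0.35^-0.5 * 0.4^1.5 = 0.427618.
4/(1-alpha^2) = -1.333333.
D = -1.333333*(1 - 0.576461 - 0.427618) = 0.0054

0.0054


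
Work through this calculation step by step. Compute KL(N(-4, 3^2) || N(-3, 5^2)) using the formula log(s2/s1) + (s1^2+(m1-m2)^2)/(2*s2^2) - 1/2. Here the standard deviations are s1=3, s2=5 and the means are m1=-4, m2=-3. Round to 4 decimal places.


KL divergence between normal distributions:
KL = log(s2/s1) + (s1^2 + (m1-m2)^2)/(2*s2^2) - 1/2.
log(5/3) = 0.510826.
(3^2 + (-4--3)^2)/(2*5^2) = (9 + 1)/50 = 0.2.
KL = 0.510826 + 0.2 - 0.5 = 0.2108

0.2108


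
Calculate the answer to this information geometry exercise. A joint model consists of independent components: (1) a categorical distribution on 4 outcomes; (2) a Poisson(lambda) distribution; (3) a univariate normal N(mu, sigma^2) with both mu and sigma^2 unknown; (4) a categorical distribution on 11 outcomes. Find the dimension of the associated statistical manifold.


The dimension of a statistical manifold equals the number of free
(independent) real parameters of the model. For a product of independent
blocks the parameter counts add.
- categorical on 4 outcomes (probabilities sum to 1): 4-1 = 3.
- Poisson (lambda): 1.
- normal (mu, sigma^2): 2.
- categorical on 11 outcomes (probabilities sum to 1): 11-1 = 10.
Total = 3 + 1 + 2 + 10 = 16.
Dimension = 16

16


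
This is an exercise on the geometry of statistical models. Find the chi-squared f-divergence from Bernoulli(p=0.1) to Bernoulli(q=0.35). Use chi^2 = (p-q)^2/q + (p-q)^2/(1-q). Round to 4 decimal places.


Chi-squared divergence between Bernoulli distributions:
chi^2 = (p-q)^2/q + (p-q)^2/(1-q).
p = 0.1, q = 0.35, p-q = -0.25.
(p-q)^2 = 0.0625.
term1 = 0.0625/0.35 = 0.178571.
term2 = 0.0625/0.65 = 0.096154.
chi^2 = 0.178571 + 0.096154 = 0.2747

0.2747


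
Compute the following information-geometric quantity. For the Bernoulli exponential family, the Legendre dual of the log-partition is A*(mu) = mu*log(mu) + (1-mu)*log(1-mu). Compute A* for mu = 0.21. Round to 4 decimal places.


Legendre transform for Bernoulli:
A*(mu) = mu*log(mu) + (1-mu)*log(1-mu).
mu = 0.21, 1-mu = 0.79.
mu*log(mu) = 0.21*log(0.21) = -0.327736.
(1-mu)*log(1-mu) = 0.79*log(0.79) = -0.186221.
A* = -0.327736 + -0.186221 = -0.5140

-0.5140


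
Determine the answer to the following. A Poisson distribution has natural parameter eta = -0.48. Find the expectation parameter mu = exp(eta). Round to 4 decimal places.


Expectation parameter for Poisson exponential family:
mu = exp(eta).
eta = -0.48.
mu = exp(-0.48) = 0.6188

0.6188


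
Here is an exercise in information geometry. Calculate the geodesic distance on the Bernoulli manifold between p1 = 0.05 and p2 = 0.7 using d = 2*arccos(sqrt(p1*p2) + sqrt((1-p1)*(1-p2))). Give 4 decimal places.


Geodesic distance on Bernoulli manifold:
d(p1,p2) = 2*arccos(sqrt(p1*p2) + sqrt((1-p1)*(1-p2))).
sqrt(p1*p2) = sqrt(0.05*0.7) = 0.187083.
sqrt((1-p1)*(1-p2)) = sqrt(0.95*0.3) = 0.533854.
arg = 0.187083 + 0.533854 = 0.720937.
d = 2*arccos(0.720937) = 1.5313

1.5313


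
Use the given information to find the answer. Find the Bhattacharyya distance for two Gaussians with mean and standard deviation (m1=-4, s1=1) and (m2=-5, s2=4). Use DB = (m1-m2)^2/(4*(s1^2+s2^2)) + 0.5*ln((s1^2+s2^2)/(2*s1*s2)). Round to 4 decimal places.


Bhattacharyya distance between two Gaussians:
DB = (m1-m2)^2/(4*(s1^2+s2^2)) + (1/2)*ln((s1^2+s2^2)/(2*s1*s2)).
(m1-m2)^2 = (1)^2 = 1.
s1^2+s2^2 = 1 + 16 = 17.
term1 = 1/68 = 0.014706.
term2 = 0.5*ln(17/8.0) = 0.376886.
DB = 0.014706 + 0.376886 = 0.3916

0.3916


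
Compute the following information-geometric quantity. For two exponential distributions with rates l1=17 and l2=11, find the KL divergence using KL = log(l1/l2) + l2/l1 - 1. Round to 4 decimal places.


KL divergence for exponential family:
KL = log(l1/l2) + l2/l1 - 1.
log(17/11) = 0.435318.
11/17 = 0.647059.
KL = 0.435318 + 0.647059 - 1 = 0.0824

0.0824


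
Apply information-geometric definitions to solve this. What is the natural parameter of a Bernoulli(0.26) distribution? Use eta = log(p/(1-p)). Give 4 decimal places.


Natural parameter for Bernoulli: eta = log(p/(1-p)).
p = 0.26, 1-p = 0.74.
p/(1-p) = 0.351351.
eta = log(0.351351) = -1.0460

-1.0460


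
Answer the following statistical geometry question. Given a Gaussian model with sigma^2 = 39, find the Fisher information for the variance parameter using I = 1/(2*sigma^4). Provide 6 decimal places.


Fisher information for variance: I(sigma^2) = 1/(2*sigma^4).
sigma^2 = 39, so sigma^4 = 1521.
I = 1/(2*1521) = 1/3042 = 0.000329

0.000329


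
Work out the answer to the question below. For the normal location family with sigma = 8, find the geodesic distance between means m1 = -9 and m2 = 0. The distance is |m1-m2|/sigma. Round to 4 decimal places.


On the fixed-variance normal subfamily, geodesic distance = |m1-m2|/sigma.
|-9 - 0| = 9.
sigma = 8.
d = 9/8 = 1.1250

1.1250


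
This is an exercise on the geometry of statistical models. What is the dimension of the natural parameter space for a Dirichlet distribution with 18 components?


Exponential family dimension calculation:
Dirichlet with 18 components has 18 natural parameters.

18


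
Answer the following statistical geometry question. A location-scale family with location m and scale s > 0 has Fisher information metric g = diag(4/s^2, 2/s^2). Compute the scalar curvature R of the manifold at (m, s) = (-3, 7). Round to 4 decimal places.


The metric has the form g = (A dm^2 + B ds^2)/s^2 with A = 4, B = 2.
Substitute u = sqrt(A/B)*m: g = B*(du^2 + ds^2)/s^2, i.e. B times the
Poincare upper half-plane metric, which has constant Gaussian curvature -1.
Scaling a 2D metric by a constant c divides the Gaussian curvature by c,
so K = -1/B = -1/(2) = -0.5000 everywhere (the point (m, s) = (-3, 7) is irrelevant:
the curvature is constant).
Scalar curvature in dimension 2: R = 2K = -2/(2) = -1.0000.

-1.0000


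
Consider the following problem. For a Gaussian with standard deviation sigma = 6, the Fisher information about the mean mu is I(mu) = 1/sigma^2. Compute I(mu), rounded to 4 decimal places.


The Fisher information for the mean of a normal distribution is I(mu) = 1/sigma^2.
sigma = 6, so sigma^2 = 36.
I(mu) = 1/36 = 0.0278

0.0278
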